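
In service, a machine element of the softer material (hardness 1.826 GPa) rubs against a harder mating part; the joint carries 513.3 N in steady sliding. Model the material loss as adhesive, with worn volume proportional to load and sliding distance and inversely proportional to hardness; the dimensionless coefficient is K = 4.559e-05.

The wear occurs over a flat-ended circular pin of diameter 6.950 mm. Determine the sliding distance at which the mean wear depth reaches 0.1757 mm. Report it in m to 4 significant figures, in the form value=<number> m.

Each operation maintains full float precision. Intermediate values are shown rounded. Rounded just once: four significant digits.
Convert: Hardness H = 1.826 GPa = 1.826e+09 Pa.
Convert: Pin diameter d = 6.950 mm = 0.006950 m. Contact area A = π·d²/4 = π·(0.006950 m)²/4 = 3.794e-05 m².
Convert: Depth limit h_lim = 0.1757 mm = 1.757e-04 m.
Collected in SI base units: W = 513.3 N, H = 1.826e+09 Pa, K = 4.559e-05.
Permissible volume V_lim = h_lim·A = 1.757e-04 · 3.794e-05 = 6.665e-09 m³.
Thus life L = V_lim·H/(K·W) = 6.665e-09 · 1.826e+09 / (4.559e-05 · 513.3) = 520.1 m.

value=520.1 m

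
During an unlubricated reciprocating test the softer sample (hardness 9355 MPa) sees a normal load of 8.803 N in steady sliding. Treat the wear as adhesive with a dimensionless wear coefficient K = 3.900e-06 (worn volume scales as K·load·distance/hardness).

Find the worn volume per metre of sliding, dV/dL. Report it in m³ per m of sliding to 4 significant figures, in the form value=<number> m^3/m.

value=3.670e-15 m^3/m

Intermediate values are shown rounded, and the computation runs at full precision, and a single final rounding to 4 significant digits.
Hardness H = 9355 MPa = 9.355e+09 Pa.
Collected in SI base units: W = 8.803 N, H = 9.355e+09 Pa, K = 3.900e-06.
Sliding wear rate dV/dL = K·W/H, so: 3.900e-06 · 8.803 / 9.355e+09 = 3.670e-15 m³/m.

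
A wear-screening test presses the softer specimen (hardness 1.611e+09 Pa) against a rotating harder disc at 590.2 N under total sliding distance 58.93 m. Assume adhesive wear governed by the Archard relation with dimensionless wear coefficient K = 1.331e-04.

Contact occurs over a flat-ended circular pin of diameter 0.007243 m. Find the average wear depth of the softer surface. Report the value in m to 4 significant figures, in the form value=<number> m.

value=6.974e-05 m

Every step holds full float precision. Intermediate values appear rounded — one last rounding, at four significant figures.
Convert: Contact area A = π·d²/4 = π·(0.007243 m)²/4 = 4.120e-05 m².
SI base units throughout: W = 590.2 N, H = 1.611e+09 Pa, K = 1.331e-04.
By Archard's law, V = K·W·L/H = 1.331e-04 · 590.2 · 58.93 / 1.611e+09 = 2.874e-09 m³.
Wear depth h = V/A = 2.874e-09 / 4.120e-05 = 6.974e-05 m.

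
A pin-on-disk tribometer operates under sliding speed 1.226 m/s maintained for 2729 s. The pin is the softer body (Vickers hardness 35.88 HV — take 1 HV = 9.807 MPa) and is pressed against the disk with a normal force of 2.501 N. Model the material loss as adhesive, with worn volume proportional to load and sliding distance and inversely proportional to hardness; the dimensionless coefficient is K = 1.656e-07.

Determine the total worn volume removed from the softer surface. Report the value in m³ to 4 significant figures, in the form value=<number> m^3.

value=3.938e-12 m^3

The intermediates are shown rounded, and all working math carries full float precision — a lone final rounding: four significant digits.
Convert: Path length L = v·t = 1.226 m/s × 2729 s = 3346 m.
Convert: Hardness H = 35.88 HV × 9.807 MPa/HV = 351.9 MPa = 3.519e+08 Pa.
Working in SI base units: W = 2.501 N, H = 3.519e+08 Pa, K = 1.656e-07.
Wear volume V = K·W·L/H = 1.656e-07 · 2.501 · 3346 / 3.519e+08 = 3.938e-12 m³.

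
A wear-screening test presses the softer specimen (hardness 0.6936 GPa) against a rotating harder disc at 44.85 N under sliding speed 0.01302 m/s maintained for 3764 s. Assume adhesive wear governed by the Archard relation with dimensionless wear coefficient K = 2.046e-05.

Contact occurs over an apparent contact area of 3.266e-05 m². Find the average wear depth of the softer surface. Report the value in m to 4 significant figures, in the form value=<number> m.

Intermediates are shown rounded, and each operation holds full float precision; one final rounding to four significant figures.
Sliding distance L = v·t = 0.01302 m/s × 3764 s = 49.01 m.
Hardness H = 0.6936 GPa = 6.936e+08 Pa.
In SI base units: W = 44.85 N, H = 6.936e+08 Pa, K = 2.046e-05.
Archard relation: V = K·W·L/H = 2.046e-05 · 44.85 · 49.01 / 6.936e+08 = 6.484e-11 m³.
Depth of wear h = V/A = 6.484e-11 / 3.266e-05 = 1.985e-06 m.

value=1.985e-06 m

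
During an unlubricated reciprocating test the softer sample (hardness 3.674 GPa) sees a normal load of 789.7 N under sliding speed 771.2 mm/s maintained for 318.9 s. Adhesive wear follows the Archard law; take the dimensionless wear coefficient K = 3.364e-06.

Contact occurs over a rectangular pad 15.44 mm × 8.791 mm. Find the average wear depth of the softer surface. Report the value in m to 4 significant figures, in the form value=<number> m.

value=1.310e-06 m

All arithmetic maintains full precision, and the intermediates are displayed rounded. Rounded once at the end to four significant figures.
Sliding speed v = 771.2 mm/s = 0.7712 m/s. Path length L = v·t = 0.7712 m/s × 318.9 s = 245.9 m.
Hardness H = 3.674 GPa = 3.674e+09 Pa.
Pad sides 15.44 mm × 8.791 mm = 0.01544 m × 0.008791 m. Contact area A = 0.01544 m × 0.008791 m = 1.357e-04 m².
In SI base units, W = 789.7 N, H = 3.674e+09 Pa, K = 3.364e-06.
Archard relation: V = K·W·L/H = 3.364e-06 · 789.7 · 245.9 / 3.674e+09 = 1.778e-10 m³.
Depth h = V/A = 1.778e-10 / 1.357e-04 = 1.310e-06 m.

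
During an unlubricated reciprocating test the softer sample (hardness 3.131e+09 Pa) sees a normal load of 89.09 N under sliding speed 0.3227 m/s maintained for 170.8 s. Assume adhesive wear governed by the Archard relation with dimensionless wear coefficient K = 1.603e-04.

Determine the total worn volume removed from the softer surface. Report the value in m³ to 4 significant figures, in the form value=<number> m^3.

All working math holds full float precision. Intermediates appear rounded — rounded once at the end to four significant digits.
Path length L = v·t = 0.3227 m/s × 170.8 s = 55.12 m.
Working in SI base units: W = 89.09 N, H = 3.131e+09 Pa, K = 1.603e-04.
Volume removed: V = K·W·L/H = 1.603e-04 · 89.09 · 55.12 / 3.131e+09 = 2.514e-10 m³.

value=2.514e-10 m^3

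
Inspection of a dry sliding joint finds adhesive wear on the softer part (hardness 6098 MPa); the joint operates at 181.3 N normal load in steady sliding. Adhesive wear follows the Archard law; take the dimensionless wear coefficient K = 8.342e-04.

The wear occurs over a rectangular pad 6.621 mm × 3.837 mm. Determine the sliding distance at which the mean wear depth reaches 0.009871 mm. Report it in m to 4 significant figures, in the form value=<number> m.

Every step carries full precision, and intermediates are displayed rounded — a lone final rounding: 4 significant figures.
Hardness H = 6098 MPa = 6.098e+09 Pa.
Pad sides 6.621 mm × 3.837 mm = 0.006621 m × 0.003837 m. Contact area A = 0.006621 m × 0.003837 m = 2.540e-05 m².
Depth limit h_lim = 0.009871 mm = 9.871e-06 m.
Collected in SI base units: W = 181.3 N, H = 6.098e+09 Pa, K = 8.342e-04.
Limit volume V_lim = h_lim·A = 9.871e-06 · 2.540e-05 = 2.508e-10 m³.
So the life L = V_lim·H/(K·W) = 2.508e-10 · 6.098e+09 / (8.342e-04 · 181.3) = 10.11 m.

value=10.11 m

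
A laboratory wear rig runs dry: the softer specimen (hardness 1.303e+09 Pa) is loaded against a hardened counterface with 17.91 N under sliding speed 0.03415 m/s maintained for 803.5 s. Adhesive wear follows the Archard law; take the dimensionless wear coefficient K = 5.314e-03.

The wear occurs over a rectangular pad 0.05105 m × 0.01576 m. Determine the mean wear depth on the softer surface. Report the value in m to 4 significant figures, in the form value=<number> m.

Printed values are rounded — all arithmetic holds full float precision — rounded just once to four significant digits.
Convert: Distance covered L = v·t = 0.03415 m/s × 803.5 s = 27.44 m.
Convert: Contact area A = 0.05105 m × 0.01576 m = 8.045e-04 m².
In SI base units, W = 17.91 N, H = 1.303e+09 Pa, K = 5.314e-03.
Apply Archard: V = K·W·L/H = 5.314e-03 · 17.91 · 27.44 / 1.303e+09 = 2.004e-09 m³.
Mean depth h = V/A = 2.004e-09 / 8.045e-04 = 2.491e-06 m.

value=2.491e-06 m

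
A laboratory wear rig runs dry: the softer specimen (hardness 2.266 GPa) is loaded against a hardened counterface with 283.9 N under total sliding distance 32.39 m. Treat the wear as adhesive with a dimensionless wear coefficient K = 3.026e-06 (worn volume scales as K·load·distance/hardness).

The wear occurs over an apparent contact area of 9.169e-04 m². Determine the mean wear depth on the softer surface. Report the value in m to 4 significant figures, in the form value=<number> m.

value=1.339e-08 m

Each operation holds full precision. Intermediate values are displayed rounded; rounded just once, at four significant digits.
Hardness H = 2.266 GPa = 2.266e+09 Pa.
Expressed in SI base units: W = 283.9 N, H = 2.266e+09 Pa, K = 3.026e-06.
Volume removed: V = K·W·L/H = 3.026e-06 · 283.9 · 32.39 / 2.266e+09 = 1.228e-11 m³.
Wear depth h = V/A = 1.228e-11 / 9.169e-04 = 1.339e-08 m.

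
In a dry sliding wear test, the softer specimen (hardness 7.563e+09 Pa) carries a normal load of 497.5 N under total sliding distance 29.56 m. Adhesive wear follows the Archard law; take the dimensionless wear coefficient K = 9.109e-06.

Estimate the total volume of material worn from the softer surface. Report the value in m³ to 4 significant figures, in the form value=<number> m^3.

Shown intermediates are rounded, and the computation keeps full precision, and a lone final rounding, at four significant figures.
In SI base units: W = 497.5 N, H = 7.563e+09 Pa, K = 9.109e-06.
Archard relation: V = K·W·L/H = 9.109e-06 · 497.5 · 29.56 / 7.563e+09 = 1.771e-11 m³.

value=1.771e-11 m^3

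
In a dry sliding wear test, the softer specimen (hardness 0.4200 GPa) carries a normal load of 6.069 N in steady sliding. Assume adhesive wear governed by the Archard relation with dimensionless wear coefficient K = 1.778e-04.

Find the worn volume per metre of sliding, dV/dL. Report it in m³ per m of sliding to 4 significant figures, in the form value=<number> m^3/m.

value=2.569e-12 m^3/m

Each operation carries full precision, and intermediate values are shown rounded; rounded once at the end, at 4 significant digits.
Hardness H = 0.4200 GPa = 4.200e+08 Pa.
Collected in SI base units: W = 6.069 N, H = 4.200e+08 Pa, K = 1.778e-04.
The wear rate dV/dL = K·W/H, so: 1.778e-04 · 6.069 / 4.200e+08 = 2.569e-12 m³/m.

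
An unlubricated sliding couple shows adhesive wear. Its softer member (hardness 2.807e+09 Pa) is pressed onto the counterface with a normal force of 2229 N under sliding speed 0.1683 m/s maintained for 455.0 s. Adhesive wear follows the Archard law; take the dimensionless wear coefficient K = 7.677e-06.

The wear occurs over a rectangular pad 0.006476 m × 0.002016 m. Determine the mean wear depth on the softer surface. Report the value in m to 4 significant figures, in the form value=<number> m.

value=3.576e-05 m

Each operation keeps full float precision; quoted intermediates are rounded — a single final rounding to 4 significant figures.
Distance L = v·t = 0.1683 m/s × 455.0 s = 76.58 m.
Contact area A = 0.006476 m × 0.002016 m = 1.306e-05 m².
In SI base units, W = 2229 N, H = 2.807e+09 Pa, K = 7.677e-06.
By Archard's law, V = K·W·L/H = 7.677e-06 · 2229 · 76.58 / 2.807e+09 = 4.668e-10 m³.
Mean wear depth h = V/A = 4.668e-10 / 1.306e-05 = 3.576e-05 m.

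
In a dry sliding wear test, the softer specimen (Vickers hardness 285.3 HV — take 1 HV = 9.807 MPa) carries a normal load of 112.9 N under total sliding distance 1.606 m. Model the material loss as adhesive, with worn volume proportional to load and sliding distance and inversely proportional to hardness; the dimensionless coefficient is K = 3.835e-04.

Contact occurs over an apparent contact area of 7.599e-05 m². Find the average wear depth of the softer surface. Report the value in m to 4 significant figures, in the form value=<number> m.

value=3.270e-07 m

The computation carries full float precision. Intermediates are shown rounded; rounded just once to 4 significant figures.
Hardness H = 285.3 HV × 9.807 MPa/HV = 2798 MPa = 2.798e+09 Pa.
Restated in SI base units: W = 112.9 N, H = 2.798e+09 Pa, K = 3.835e-04.
Volume removed: V = K·W·L/H = 3.835e-04 · 112.9 · 1.606 / 2.798e+09 = 2.485e-11 m³.
Wear depth h = V/A = 2.485e-11 / 7.599e-05 = 3.270e-07 m.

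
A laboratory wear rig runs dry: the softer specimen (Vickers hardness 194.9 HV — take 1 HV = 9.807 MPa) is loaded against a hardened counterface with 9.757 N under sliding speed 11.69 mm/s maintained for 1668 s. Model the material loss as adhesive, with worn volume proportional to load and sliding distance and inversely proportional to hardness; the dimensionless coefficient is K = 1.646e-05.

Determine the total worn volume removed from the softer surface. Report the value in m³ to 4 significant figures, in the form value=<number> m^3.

The intermediates are shown rounded, and the computation keeps full float precision. Rounded once at the end, at 4 significant digits.
Sliding speed v = 11.69 mm/s = 0.01169 m/s. The distance L = v·t = 0.01169 m/s × 1668 s = 19.50 m.
Hardness H = 194.9 HV × 9.807 MPa/HV = 1911 MPa = 1.911e+09 Pa.
SI base units throughout: W = 9.757 N, H = 1.911e+09 Pa, K = 1.646e-05.
Volume removed: V = K·W·L/H = 1.646e-05 · 9.757 · 19.50 / 1.911e+09 = 1.638e-12 m³.

value=1.638e-12 m^3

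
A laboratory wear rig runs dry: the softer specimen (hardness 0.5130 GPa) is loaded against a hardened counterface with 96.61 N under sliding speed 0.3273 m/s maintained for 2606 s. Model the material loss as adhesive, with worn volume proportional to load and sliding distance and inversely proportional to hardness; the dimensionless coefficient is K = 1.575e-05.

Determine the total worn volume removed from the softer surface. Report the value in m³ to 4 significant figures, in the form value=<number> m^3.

value=2.530e-09 m^3

Intermediate values are displayed rounded. Each operation carries exact precision, and rounded just once to four significant figures.
Distance L = v·t = 0.3273 m/s × 2606 s = 852.9 m.
Hardness H = 0.5130 GPa = 5.130e+08 Pa.
Collected in SI base units: W = 96.61 N, H = 5.130e+08 Pa, K = 1.575e-05.
The Archard volume V = K·W·L/H = 1.575e-05 · 96.61 · 852.9 / 5.130e+08 = 2.530e-09 m³.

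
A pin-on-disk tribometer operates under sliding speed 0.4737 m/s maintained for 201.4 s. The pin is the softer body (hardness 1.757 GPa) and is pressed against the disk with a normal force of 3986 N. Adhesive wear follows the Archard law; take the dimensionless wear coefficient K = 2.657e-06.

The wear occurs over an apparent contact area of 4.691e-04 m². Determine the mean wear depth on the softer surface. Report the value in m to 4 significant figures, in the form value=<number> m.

Intermediates appear rounded; the computation keeps exact precision; rounded just once: four significant figures.
Sliding distance L = v·t = 0.4737 m/s × 201.4 s = 95.40 m.
Hardness H = 1.757 GPa = 1.757e+09 Pa.
As SI base values: W = 3986 N, H = 1.757e+09 Pa, K = 2.657e-06.
Wear volume V = K·W·L/H = 2.657e-06 · 3986 · 95.40 / 1.757e+09 = 5.751e-10 m³.
Depth h = V/A = 5.751e-10 / 4.691e-04 = 1.226e-06 m.

value=1.226e-06 m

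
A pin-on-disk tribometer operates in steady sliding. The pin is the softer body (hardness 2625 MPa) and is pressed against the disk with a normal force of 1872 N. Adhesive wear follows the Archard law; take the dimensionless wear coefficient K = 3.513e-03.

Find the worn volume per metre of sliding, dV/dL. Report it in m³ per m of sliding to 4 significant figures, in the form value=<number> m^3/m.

Intermediates are displayed rounded, and all working math holds full precision; one last rounding: four significant figures.
Convert: Hardness H = 2625 MPa = 2.625e+09 Pa.
As SI base values: W = 1872 N, H = 2.625e+09 Pa, K = 3.513e-03.
Volumetric rate dV/dL = K·W/H, so: 3.513e-03 · 1872 / 2.625e+09 = 2.505e-09 m³/m.

value=2.505e-09 m^3/m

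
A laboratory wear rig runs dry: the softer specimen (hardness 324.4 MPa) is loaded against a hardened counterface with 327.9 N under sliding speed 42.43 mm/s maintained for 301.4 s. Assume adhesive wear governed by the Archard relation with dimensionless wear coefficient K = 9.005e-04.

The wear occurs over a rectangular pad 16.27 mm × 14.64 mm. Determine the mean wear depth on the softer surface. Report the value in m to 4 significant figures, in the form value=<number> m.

All arithmetic keeps exact precision — intermediates are displayed rounded — a lone final rounding to four significant figures.
Sliding speed v = 42.43 mm/s = 0.04243 m/s. The distance L = v·t = 0.04243 m/s × 301.4 s = 12.79 m.
Hardness H = 324.4 MPa = 3.244e+08 Pa.
Pad sides 16.27 mm × 14.64 mm = 0.01627 m × 0.01464 m. Contact area A = 0.01627 m × 0.01464 m = 2.382e-04 m².
As SI base values: W = 327.9 N, H = 3.244e+08 Pa, K = 9.005e-04.
Wear volume V = K·W·L/H = 9.005e-04 · 327.9 · 12.79 / 3.244e+08 = 1.164e-08 m³.
Depth of wear h = V/A = 1.164e-08 / 2.382e-04 = 4.887e-05 m.

value=4.887e-05 m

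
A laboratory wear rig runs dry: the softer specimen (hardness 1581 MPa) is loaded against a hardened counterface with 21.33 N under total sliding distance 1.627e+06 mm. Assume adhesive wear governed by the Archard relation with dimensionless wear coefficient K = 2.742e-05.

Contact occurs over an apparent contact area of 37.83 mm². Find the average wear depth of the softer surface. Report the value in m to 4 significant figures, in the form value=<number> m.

The algebra keeps full precision — printed values are rounded — rounded once at the end: four significant digits.
Convert: Distance L = 1.627e+06 mm = 1627 m.
Convert: Hardness H = 1581 MPa = 1.581e+09 Pa.
Convert: Contact area A = 37.83 mm² = 3.783e-05 m².
SI base units throughout: W = 21.33 N, H = 1.581e+09 Pa, K = 2.742e-05.
Archard volume V = K·W·L/H = 2.742e-05 · 21.33 · 1627 / 1.581e+09 = 6.019e-10 m³.
Mean wear depth h = V/A = 6.019e-10 / 3.783e-05 = 1.591e-05 m.

value=1.591e-05 m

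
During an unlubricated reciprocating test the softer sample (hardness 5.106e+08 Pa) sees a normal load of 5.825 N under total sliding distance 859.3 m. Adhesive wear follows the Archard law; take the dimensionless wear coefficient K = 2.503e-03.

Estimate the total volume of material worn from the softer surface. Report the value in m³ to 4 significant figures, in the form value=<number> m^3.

Intermediate values are shown rounded, and all arithmetic holds full precision. Rounded just once: 4 significant figures.
As SI base values: W = 5.825 N, H = 5.106e+08 Pa, K = 2.503e-03.
The Archard volume V = K·W·L/H = 2.503e-03 · 5.825 · 859.3 / 5.106e+08 = 2.454e-08 m³.

value=2.454e-08 m^3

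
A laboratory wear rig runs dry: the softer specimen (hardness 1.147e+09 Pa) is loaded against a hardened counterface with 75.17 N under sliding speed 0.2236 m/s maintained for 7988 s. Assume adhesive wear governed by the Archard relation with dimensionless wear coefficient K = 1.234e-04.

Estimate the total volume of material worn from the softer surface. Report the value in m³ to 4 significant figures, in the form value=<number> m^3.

value=1.444e-08 m^3

Intermediates are displayed rounded, and all working math runs at full precision; a lone final rounding to 4 significant figures.
Convert: Distance L = v·t = 0.2236 m/s × 7988 s = 1786 m.
Working in SI base units: W = 75.17 N, H = 1.147e+09 Pa, K = 1.234e-04.
Worn volume V = K·W·L/H = 1.234e-04 · 75.17 · 1786 / 1.147e+09 = 1.444e-08 m³.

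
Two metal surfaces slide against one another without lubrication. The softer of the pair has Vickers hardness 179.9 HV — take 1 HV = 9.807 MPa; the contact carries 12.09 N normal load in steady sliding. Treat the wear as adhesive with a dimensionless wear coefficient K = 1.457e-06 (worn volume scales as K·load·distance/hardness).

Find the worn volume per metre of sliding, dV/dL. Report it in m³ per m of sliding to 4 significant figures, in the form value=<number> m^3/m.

All working math holds full precision, and intermediates are displayed rounded. Rounded just once, at four significant digits.
Convert: Hardness H = 179.9 HV × 9.807 MPa/HV = 1764 MPa = 1.764e+09 Pa.
In SI base units: W = 12.09 N, H = 1.764e+09 Pa, K = 1.457e-06.
The wear rate dV/dL = K·W/H (no L dependence): 1.457e-06 · 12.09 / 1.764e+09 = 9.984e-15 m³/m.

value=9.984e-15 m^3/m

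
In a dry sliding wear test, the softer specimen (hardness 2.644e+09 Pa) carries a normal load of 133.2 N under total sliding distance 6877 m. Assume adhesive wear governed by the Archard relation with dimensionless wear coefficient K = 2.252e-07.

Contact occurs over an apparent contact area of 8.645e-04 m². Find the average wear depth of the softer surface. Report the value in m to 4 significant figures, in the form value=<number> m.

The computation runs at exact precision — the intermediates appear rounded. Rounded just once to 4 significant digits.
Collected in SI base units: W = 133.2 N, H = 2.644e+09 Pa, K = 2.252e-07.
The Archard volume V = K·W·L/H = 2.252e-07 · 133.2 · 6877 / 2.644e+09 = 7.802e-11 m³.
Depth of wear h = V/A = 7.802e-11 / 8.645e-04 = 9.025e-08 m.

value=9.025e-08 m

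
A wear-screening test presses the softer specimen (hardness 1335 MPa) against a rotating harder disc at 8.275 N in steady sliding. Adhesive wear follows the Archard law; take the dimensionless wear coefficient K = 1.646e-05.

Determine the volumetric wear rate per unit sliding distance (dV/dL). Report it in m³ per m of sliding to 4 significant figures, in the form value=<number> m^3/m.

value=1.020e-13 m^3/m

All working math holds exact precision. Displayed values are rounded — a lone final rounding, at 4 significant figures.
Hardness H = 1335 MPa = 1.335e+09 Pa.
Working in SI base units: W = 8.275 N, H = 1.335e+09 Pa, K = 1.646e-05.
Wear rate dV/dL = K·W/H: 1.646e-05 · 8.275 / 1.335e+09 = 1.020e-13 m³/m.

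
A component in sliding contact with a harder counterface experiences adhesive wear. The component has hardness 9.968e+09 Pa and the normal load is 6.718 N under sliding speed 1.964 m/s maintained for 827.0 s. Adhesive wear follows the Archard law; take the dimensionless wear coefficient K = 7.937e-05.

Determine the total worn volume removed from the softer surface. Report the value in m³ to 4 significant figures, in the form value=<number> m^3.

value=8.688e-11 m^3

Intermediates are printed rounded — all arithmetic carries exact precision; one last rounding, at 4 significant figures.
Convert: Path length L = v·t = 1.964 m/s × 827.0 s = 1624 m.
SI base units throughout: W = 6.718 N, H = 9.968e+09 Pa, K = 7.937e-05.
Archard volume V = K·W·L/H = 7.937e-05 · 6.718 · 1624 / 9.968e+09 = 8.688e-11 m³.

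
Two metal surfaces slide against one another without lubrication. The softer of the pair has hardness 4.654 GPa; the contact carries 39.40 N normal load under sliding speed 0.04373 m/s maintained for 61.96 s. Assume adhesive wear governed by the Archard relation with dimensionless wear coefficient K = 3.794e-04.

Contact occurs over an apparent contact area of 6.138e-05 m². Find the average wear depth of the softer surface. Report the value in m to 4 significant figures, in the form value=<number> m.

Intermediate values appear rounded; the computation maintains exact precision; rounded just once: four significant figures.
Convert: Sliding distance L = v·t = 0.04373 m/s × 61.96 s = 2.710 m.
Convert: Hardness H = 4.654 GPa = 4.654e+09 Pa.
In SI base units: W = 39.40 N, H = 4.654e+09 Pa, K = 3.794e-04.
Archard relation: V = K·W·L/H = 3.794e-04 · 39.40 · 2.710 / 4.654e+09 = 8.703e-12 m³.
Average depth h = V/A = 8.703e-12 / 6.138e-05 = 1.418e-07 m.

value=1.418e-07 m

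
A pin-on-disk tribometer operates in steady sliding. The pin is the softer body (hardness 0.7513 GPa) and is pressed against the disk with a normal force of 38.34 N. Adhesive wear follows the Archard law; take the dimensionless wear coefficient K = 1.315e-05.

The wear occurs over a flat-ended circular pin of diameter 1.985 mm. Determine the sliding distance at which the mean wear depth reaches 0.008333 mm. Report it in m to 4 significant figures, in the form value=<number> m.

Intermediate values are shown rounded — the algebra carries exact precision; a single final rounding to 4 significant figures.
Hardness H = 0.7513 GPa = 7.513e+08 Pa.
Pin diameter d = 1.985 mm = 0.001985 m. Contact area A = π·d²/4 = π·(0.001985 m)²/4 = 3.095e-06 m².
Depth limit h_lim = 0.008333 mm = 8.333e-06 m.
Working in SI base units: W = 38.34 N, H = 7.513e+08 Pa, K = 1.315e-05.
Volume at the limit: V_lim = h_lim·A = 8.333e-06 · 3.095e-06 = 2.579e-11 m³.
Inverting, life L = V_lim·H/(K·W) = 2.579e-11 · 7.513e+08 / (1.315e-05 · 38.34) = 38.43 m.

value=38.43 m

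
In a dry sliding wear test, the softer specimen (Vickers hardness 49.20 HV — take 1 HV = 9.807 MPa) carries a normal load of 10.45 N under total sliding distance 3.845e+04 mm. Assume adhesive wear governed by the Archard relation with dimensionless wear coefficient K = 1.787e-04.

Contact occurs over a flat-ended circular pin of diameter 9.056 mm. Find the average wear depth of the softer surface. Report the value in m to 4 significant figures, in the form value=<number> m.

value=2.310e-06 m

Intermediate values are shown rounded, and the computation carries exact precision; a single final rounding to 4 significant digits.
Path length L = 3.845e+04 mm = 38.45 m.
Hardness H = 49.20 HV × 9.807 MPa/HV = 482.5 MPa = 4.825e+08 Pa.
Pin diameter d = 9.056 mm = 0.009056 m. Contact area A = π·d²/4 = π·(0.009056 m)²/4 = 6.441e-05 m².
Expressed in SI base units: W = 10.45 N, H = 4.825e+08 Pa, K = 1.787e-04.
Wear volume V = K·W·L/H = 1.787e-04 · 10.45 · 38.45 / 4.825e+08 = 1.488e-10 m³.
Wear depth h = V/A = 1.488e-10 / 6.441e-05 = 2.310e-06 m.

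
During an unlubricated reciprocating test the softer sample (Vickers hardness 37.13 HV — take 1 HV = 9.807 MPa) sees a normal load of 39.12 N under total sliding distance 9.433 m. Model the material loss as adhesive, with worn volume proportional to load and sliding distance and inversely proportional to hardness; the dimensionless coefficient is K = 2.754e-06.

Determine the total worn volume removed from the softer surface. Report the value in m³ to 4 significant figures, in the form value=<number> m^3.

Intermediates are shown rounded; the algebra holds full float precision, and a single final rounding: four significant digits.
Convert: Hardness H = 37.13 HV × 9.807 MPa/HV = 364.1 MPa = 3.641e+08 Pa.
Restated in SI base units: W = 39.12 N, H = 3.641e+08 Pa, K = 2.754e-06.
The Archard volume V = K·W·L/H = 2.754e-06 · 39.12 · 9.433 / 3.641e+08 = 2.791e-12 m³.

value=2.791e-12 m^3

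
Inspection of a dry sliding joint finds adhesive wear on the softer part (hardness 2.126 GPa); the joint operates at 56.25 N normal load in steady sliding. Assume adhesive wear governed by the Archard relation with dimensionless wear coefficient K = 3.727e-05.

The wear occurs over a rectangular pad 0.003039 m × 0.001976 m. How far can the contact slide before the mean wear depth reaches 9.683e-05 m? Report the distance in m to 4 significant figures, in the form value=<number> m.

value=589.7 m

All working math carries exact precision; quoted intermediates are rounded. Rounded once at the end: four significant figures.
Convert: Hardness H = 2.126 GPa = 2.126e+09 Pa.
Convert: Contact area A = 0.003039 m × 0.001976 m = 6.005e-06 m².
Restated in SI base units: W = 56.25 N, H = 2.126e+09 Pa, K = 3.727e-05.
Allowed volume V_lim = h_lim·A = 9.683e-05 · 6.005e-06 = 5.815e-10 m³.
Life L = V_lim·H/(K·W) = 5.815e-10 · 2.126e+09 / (3.727e-05 · 56.25) = 589.7 m.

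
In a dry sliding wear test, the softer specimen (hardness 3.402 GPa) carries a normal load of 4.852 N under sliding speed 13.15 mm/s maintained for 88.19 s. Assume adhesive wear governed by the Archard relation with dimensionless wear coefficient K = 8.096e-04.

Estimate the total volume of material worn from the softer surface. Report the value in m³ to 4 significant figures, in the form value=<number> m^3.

value=1.339e-12 m^3

Displayed values are rounded — each operation keeps full precision, and one final rounding, at four significant digits.
Convert: Sliding speed v = 13.15 mm/s = 0.01315 m/s. Path length L = v·t = 0.01315 m/s × 88.19 s = 1.160 m.
Convert: Hardness H = 3.402 GPa = 3.402e+09 Pa.
In SI base units: W = 4.852 N, H = 3.402e+09 Pa, K = 8.096e-04.
Volume removed: V = K·W·L/H = 8.096e-04 · 4.852 · 1.160 / 3.402e+09 = 1.339e-12 m³.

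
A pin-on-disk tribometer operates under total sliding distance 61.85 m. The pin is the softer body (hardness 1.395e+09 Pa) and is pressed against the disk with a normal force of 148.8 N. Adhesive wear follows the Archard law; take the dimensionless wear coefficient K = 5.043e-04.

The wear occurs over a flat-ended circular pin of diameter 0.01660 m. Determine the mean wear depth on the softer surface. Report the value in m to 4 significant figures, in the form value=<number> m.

All working math maintains full float precision, and intermediate values appear rounded, and a lone final rounding: four significant digits.
Contact area A = π·d²/4 = π·(0.01660 m)²/4 = 2.164e-04 m².
Restated in SI base units: W = 148.8 N, H = 1.395e+09 Pa, K = 5.043e-04.
Wear volume V = K·W·L/H = 5.043e-04 · 148.8 · 61.85 / 1.395e+09 = 3.327e-09 m³.
Mean depth h = V/A = 3.327e-09 / 2.164e-04 = 1.537e-05 m.

value=1.537e-05 m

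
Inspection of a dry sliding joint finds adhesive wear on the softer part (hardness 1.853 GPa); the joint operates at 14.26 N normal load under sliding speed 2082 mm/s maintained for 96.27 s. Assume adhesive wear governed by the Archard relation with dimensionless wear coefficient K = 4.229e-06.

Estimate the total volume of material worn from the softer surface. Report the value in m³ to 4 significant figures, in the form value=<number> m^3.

value=6.523e-12 m^3

Intermediate values are printed rounded — every step holds full float precision. Rounded once at the end to 4 significant digits.
Sliding speed v = 2082 mm/s = 2.082 m/s. Path length L = v·t = 2.082 m/s × 96.27 s = 200.4 m.
Hardness H = 1.853 GPa = 1.853e+09 Pa.
SI base units throughout: W = 14.26 N, H = 1.853e+09 Pa, K = 4.229e-06.
Volume removed: V = K·W·L/H = 4.229e-06 · 14.26 · 200.4 / 1.853e+09 = 6.523e-12 m³.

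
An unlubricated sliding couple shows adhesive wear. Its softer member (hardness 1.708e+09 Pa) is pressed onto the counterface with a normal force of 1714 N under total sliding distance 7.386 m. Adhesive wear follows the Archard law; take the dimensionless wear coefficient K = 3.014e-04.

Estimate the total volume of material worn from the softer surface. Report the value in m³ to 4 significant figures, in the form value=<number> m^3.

value=2.234e-09 m^3

Every step carries full float precision. Intermediate values are displayed rounded, and a lone final rounding to four significant digits.
In SI base units, W = 1714 N, H = 1.708e+09 Pa, K = 3.014e-04.
The Archard volume V = K·W·L/H = 3.014e-04 · 1714 · 7.386 / 1.708e+09 = 2.234e-09 m³.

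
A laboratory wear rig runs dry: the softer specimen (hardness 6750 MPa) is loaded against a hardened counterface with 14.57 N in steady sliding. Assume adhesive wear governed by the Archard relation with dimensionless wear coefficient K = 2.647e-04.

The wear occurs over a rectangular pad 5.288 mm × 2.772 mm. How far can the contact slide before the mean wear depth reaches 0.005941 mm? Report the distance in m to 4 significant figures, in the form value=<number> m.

value=152.4 m

The computation holds full precision — intermediate values are printed rounded — one final rounding, at four significant digits.
Convert: Hardness H = 6750 MPa = 6.750e+09 Pa.
Convert: Pad sides 5.288 mm × 2.772 mm = 0.005288 m × 0.002772 m. Contact area A = 0.005288 m × 0.002772 m = 1.466e-05 m².
Convert: Depth limit h_lim = 0.005941 mm = 5.941e-06 m.
Collected in SI base units: W = 14.57 N, H = 6.750e+09 Pa, K = 2.647e-04.
At the depth limit, V_lim = h_lim·A = 5.941e-06 · 1.466e-05 = 8.709e-11 m³.
Life L = V_lim·H/(K·W) = 8.709e-11 · 6.750e+09 / (2.647e-04 · 14.57) = 152.4 m.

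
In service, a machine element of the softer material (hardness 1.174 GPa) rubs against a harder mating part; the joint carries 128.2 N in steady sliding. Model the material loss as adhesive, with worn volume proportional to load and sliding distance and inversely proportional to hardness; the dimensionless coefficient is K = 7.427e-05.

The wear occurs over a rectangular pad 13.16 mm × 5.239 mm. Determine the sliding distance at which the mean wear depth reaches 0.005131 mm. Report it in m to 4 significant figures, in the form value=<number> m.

Intermediate values are printed rounded, and the computation maintains full float precision; rounded once at the end to 4 significant digits.
Hardness H = 1.174 GPa = 1.174e+09 Pa.
Pad sides 13.16 mm × 5.239 mm = 0.01316 m × 0.005239 m. Contact area A = 0.01316 m × 0.005239 m = 6.895e-05 m².
Depth limit h_lim = 0.005131 mm = 5.131e-06 m.
In SI base units: W = 128.2 N, H = 1.174e+09 Pa, K = 7.427e-05.
Allowed volume V_lim = h_lim·A = 5.131e-06 · 6.895e-05 = 3.538e-10 m³.
So the life L = V_lim·H/(K·W) = 3.538e-10 · 1.174e+09 / (7.427e-05 · 128.2) = 43.62 m.

value=43.62 m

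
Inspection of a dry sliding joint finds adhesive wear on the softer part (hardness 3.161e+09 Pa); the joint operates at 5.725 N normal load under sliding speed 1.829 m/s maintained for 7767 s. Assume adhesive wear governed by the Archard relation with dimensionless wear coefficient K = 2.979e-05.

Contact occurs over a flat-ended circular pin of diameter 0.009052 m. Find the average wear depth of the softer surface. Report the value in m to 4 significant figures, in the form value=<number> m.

value=1.191e-05 m

Each operation keeps exact precision, and intermediate values are printed rounded; a lone final rounding: four significant figures.
Distance covered L = v·t = 1.829 m/s × 7767 s = 1.421e+04 m.
Contact area A = π·d²/4 = π·(0.009052 m)²/4 = 6.435e-05 m².
In SI base units, W = 5.725 N, H = 3.161e+09 Pa, K = 2.979e-05.
Apply Archard: V = K·W·L/H = 2.979e-05 · 5.725 · 1.421e+04 / 3.161e+09 = 7.665e-10 m³.
Depth h = V/A = 7.665e-10 / 6.435e-05 = 1.191e-05 m.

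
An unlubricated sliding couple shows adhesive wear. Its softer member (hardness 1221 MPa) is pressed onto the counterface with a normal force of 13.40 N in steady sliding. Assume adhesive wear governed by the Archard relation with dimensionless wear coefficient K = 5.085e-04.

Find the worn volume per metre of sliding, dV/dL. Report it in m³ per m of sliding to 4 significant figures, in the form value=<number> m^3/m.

The intermediates are shown rounded; all arithmetic carries full float precision. Rounded once at the end, at four significant figures.
Hardness H = 1221 MPa = 1.221e+09 Pa.
Collected in SI base units: W = 13.40 N, H = 1.221e+09 Pa, K = 5.085e-04.
Rate of wear dV/dL = K·W/H (no L dependence): 5.085e-04 · 13.40 / 1.221e+09 = 5.581e-12 m³/m.

value=5.581e-12 m^3/m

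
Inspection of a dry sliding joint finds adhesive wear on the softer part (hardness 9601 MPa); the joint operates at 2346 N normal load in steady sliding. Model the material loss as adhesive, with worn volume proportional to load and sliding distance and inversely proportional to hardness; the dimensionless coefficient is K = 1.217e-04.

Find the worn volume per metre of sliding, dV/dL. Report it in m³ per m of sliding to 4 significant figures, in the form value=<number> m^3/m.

The intermediates are displayed rounded. The computation holds full float precision. Rounded once at the end to 4 significant digits.
Hardness H = 9601 MPa = 9.601e+09 Pa.
As SI base values: W = 2346 N, H = 9.601e+09 Pa, K = 1.217e-04.
Rate of wear dV/dL = K·W/H, so: 1.217e-04 · 2346 / 9.601e+09 = 2.974e-11 m³/m.

value=2.974e-11 m^3/m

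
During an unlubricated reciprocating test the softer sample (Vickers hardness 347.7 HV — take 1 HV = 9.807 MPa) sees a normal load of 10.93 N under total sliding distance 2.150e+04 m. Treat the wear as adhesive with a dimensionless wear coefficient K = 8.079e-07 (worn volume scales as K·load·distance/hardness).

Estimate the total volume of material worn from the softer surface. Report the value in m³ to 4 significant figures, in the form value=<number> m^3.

value=5.568e-11 m^3

Each operation runs at exact precision — intermediates are displayed rounded — one last rounding, at 4 significant digits.
Convert: Hardness H = 347.7 HV × 9.807 MPa/HV = 3410 MPa = 3.410e+09 Pa.
Collected in SI base units: W = 10.93 N, H = 3.410e+09 Pa, K = 8.079e-07.
Archard volume V = K·W·L/H = 8.079e-07 · 10.93 · 2.150e+04 / 3.410e+09 = 5.568e-11 m³.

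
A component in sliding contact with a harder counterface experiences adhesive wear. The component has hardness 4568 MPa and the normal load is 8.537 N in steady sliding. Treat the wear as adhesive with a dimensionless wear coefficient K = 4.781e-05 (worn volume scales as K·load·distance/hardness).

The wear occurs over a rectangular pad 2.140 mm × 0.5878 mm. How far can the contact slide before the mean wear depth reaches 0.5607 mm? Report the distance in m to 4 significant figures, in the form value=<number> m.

value=7894 m

Intermediates appear rounded; each operation carries exact precision. Rounded just once, at four significant digits.
Convert: Hardness H = 4568 MPa = 4.568e+09 Pa.
Convert: Pad sides 2.140 mm × 0.5878 mm = 2.140e-03 m × 5.878e-04 m. Contact area A = 2.140e-03 m × 5.878e-04 m = 1.258e-06 m².
Convert: Depth limit h_lim = 0.5607 mm = 5.607e-04 m.
Expressed in SI base units: W = 8.537 N, H = 4.568e+09 Pa, K = 4.781e-05.
Limit volume V_lim = h_lim·A = 5.607e-04 · 1.258e-06 = 7.053e-10 m³.
Sliding life L = V_lim·H/(K·W) = 7.053e-10 · 4.568e+09 / (4.781e-05 · 8.537) = 7894 m.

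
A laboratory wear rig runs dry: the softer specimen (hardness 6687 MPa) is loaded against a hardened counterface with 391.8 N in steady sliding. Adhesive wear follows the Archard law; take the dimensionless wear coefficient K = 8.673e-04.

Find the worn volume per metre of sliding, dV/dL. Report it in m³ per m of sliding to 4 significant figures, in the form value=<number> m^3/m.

All arithmetic runs at full precision; the intermediates are displayed rounded, and one last rounding: four significant digits.
Hardness H = 6687 MPa = 6.687e+09 Pa.
Restated in SI base units: W = 391.8 N, H = 6.687e+09 Pa, K = 8.673e-04.
Sliding wear rate dV/dL = K·W/H: 8.673e-04 · 391.8 / 6.687e+09 = 5.082e-11 m³/m.

value=5.082e-11 m^3/m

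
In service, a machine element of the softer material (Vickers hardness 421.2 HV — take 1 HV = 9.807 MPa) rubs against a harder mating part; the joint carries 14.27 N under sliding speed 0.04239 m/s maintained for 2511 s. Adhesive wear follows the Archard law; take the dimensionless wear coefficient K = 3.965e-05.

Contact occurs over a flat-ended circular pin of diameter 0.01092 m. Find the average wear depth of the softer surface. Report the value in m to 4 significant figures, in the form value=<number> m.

All arithmetic carries full float precision. The intermediates are printed rounded, and a single final rounding, at four significant digits.
Convert: Total distance L = v·t = 0.04239 m/s × 2511 s = 106.4 m.
Convert: Hardness H = 421.2 HV × 9.807 MPa/HV = 4131 MPa = 4.131e+09 Pa.
Convert: Contact area A = π·d²/4 = π·(0.01092 m)²/4 = 9.366e-05 m².
Restated in SI base units: W = 14.27 N, H = 4.131e+09 Pa, K = 3.965e-05.
Worn volume V = K·W·L/H = 3.965e-05 · 14.27 · 106.4 / 4.131e+09 = 1.458e-11 m³.
Depth h = V/A = 1.458e-11 / 9.366e-05 = 1.557e-07 m.

value=1.557e-07 m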